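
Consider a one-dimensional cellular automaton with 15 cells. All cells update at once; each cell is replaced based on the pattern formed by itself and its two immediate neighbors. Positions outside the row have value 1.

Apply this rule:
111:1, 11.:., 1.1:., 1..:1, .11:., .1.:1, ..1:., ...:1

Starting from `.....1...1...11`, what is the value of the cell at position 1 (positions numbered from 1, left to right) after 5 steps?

.

step 1: 1111.111.111..1
step 2: 111...1...1.1..
step 3: 11.11.111.1.11.
step 4: 1......1..1....
step 5: .11111.11.1111.
position 1 holds .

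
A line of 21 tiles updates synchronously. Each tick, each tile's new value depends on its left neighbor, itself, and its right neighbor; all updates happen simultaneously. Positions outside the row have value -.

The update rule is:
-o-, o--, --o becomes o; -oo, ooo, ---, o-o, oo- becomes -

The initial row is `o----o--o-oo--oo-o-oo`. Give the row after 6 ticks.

------o--o---o----o--

tick 1: oo--ooooo---oo---o---
tick 2: --oo-----o-o--o-ooo--
tick 3: -o--o---oo-oooo----o-
tick 4: oooooo-o-------o--ooo
tick 5: -------oo-----oooo---
tick 6: ------o--o---o----o--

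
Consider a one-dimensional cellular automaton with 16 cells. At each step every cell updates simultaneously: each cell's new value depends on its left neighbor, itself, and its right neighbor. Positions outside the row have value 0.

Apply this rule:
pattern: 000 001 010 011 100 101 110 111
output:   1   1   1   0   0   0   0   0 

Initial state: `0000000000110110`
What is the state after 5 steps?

1111111111000000
0000000000011111
1111111111100000
0000000000001111
1111111111110000

1111111111110000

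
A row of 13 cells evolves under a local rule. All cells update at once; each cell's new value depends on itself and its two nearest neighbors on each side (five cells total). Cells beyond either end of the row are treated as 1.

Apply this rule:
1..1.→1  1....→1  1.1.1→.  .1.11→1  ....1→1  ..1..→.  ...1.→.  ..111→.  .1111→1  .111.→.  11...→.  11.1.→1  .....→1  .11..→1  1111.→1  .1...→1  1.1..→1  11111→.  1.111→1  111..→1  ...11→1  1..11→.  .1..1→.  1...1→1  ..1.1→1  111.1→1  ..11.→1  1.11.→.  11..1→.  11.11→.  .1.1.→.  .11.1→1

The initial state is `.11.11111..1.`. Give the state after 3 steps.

.1.111.111.1.

step 1: ..1.11.11.111
step 2: .111.1..1.11.
step 3: .1.111.111.1.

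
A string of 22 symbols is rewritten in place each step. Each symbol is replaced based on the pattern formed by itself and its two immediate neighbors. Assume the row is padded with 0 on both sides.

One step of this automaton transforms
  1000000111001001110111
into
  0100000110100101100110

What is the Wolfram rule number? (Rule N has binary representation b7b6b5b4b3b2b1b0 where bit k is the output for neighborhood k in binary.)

position 8: 111 → 1  (bit 7 = 1)
position 9: 110 → 0  (bit 6 = 0)
position 18: 101 → 0  (bit 5 = 0)
position 1: 100 → 1  (bit 4 = 1)
position 7: 011 → 1  (bit 3 = 1)
position 0: 010 → 0  (bit 2 = 0)
position 6: 001 → 0  (bit 1 = 0)
position 2: 000 → 0  (bit 0 = 0)
bits b7..b0 = 10011000 = 152

152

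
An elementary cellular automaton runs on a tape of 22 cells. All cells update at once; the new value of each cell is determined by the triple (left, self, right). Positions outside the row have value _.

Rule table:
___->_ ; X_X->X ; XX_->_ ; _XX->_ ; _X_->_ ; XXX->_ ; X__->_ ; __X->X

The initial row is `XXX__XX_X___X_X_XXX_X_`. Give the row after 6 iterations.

iteration 1: ____X__X___X_X_X___X__
iteration 2: ___X__X___X_X_X___X___
iteration 3: __X__X___X_X_X___X____
iteration 4: _X__X___X_X_X___X_____
iteration 5: X__X___X_X_X___X______
iteration 6: __X___X_X_X___X_______

__X___X_X_X___X_______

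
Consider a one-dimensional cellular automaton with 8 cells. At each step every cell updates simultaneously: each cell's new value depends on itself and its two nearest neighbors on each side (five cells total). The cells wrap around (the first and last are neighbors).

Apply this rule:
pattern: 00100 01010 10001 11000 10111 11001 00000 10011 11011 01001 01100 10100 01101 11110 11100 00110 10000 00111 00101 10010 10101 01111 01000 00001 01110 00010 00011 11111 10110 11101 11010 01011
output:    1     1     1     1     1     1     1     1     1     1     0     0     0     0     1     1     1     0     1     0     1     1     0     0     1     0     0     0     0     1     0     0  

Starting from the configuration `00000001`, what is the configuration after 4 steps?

01111001
01101101
00010001
01010101

01010101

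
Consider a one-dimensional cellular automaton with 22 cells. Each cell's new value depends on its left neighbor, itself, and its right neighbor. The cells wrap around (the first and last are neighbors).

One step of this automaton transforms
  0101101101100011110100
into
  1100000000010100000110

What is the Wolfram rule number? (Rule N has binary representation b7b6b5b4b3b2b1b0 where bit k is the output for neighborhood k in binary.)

position 15: 111 → 0  (bit 7 = 0)
position 4: 110 → 0  (bit 6 = 0)
position 2: 101 → 0  (bit 5 = 0)
position 11: 100 → 1  (bit 4 = 1)
position 3: 011 → 0  (bit 3 = 0)
position 1: 010 → 1  (bit 2 = 1)
position 0: 001 → 1  (bit 1 = 1)
position 12: 000 → 0  (bit 0 = 0)
bits b7..b0 = 00010110 = 22

22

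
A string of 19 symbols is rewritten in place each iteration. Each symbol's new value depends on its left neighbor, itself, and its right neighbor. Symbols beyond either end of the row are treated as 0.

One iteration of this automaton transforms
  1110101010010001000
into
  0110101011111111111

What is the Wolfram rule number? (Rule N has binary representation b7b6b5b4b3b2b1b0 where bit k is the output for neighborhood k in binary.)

215

position 1: 111 → 1  (bit 7 = 1)
position 2: 110 → 1  (bit 6 = 1)
position 3: 101 → 0  (bit 5 = 0)
position 9: 100 → 1  (bit 4 = 1)
position 0: 011 → 0  (bit 3 = 0)
position 4: 010 → 1  (bit 2 = 1)
position 10: 001 → 1  (bit 1 = 1)
position 13: 000 → 1  (bit 0 = 1)
bits b7..b0 = 11010111 = 215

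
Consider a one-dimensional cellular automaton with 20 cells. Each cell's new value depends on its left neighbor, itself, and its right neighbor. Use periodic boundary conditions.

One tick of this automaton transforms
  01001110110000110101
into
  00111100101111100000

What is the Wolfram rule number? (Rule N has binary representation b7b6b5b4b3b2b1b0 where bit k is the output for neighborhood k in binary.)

position 5: 111 → 1  (bit 7 = 1)
position 6: 110 → 0  (bit 6 = 0)
position 0: 101 → 0  (bit 5 = 0)
position 2: 100 → 1  (bit 4 = 1)
position 4: 011 → 1  (bit 3 = 1)
position 1: 010 → 0  (bit 2 = 0)
position 3: 001 → 1  (bit 1 = 1)
position 11: 000 → 1  (bit 0 = 1)
bits b7..b0 = 10011011 = 155

155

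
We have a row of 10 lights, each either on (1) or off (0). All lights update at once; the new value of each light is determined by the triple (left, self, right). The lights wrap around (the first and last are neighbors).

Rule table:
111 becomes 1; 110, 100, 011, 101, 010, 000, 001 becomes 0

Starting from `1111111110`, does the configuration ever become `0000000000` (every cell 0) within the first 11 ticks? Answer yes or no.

tick 1: 0111111100
tick 2: 0011111000
tick 3: 0001110000
tick 4: 0000100000
tick 5: 0000000000
all cells are 0 at tick 5

yes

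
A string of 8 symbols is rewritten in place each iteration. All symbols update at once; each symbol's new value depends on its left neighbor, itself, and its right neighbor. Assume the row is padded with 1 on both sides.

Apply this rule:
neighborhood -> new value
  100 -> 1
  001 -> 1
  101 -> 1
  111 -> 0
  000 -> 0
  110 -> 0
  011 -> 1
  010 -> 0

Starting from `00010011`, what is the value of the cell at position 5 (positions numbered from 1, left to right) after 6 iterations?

10101110
01011001
10110111
01101100
11011011
00110110
position 5 holds 0

0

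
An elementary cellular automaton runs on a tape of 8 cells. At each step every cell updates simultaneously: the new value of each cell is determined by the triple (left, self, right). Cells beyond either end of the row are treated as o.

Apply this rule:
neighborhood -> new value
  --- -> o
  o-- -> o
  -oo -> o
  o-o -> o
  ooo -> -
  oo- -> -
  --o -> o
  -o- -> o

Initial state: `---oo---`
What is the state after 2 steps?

----oo--

step 1: oooo-ooo
step 2: ----oo--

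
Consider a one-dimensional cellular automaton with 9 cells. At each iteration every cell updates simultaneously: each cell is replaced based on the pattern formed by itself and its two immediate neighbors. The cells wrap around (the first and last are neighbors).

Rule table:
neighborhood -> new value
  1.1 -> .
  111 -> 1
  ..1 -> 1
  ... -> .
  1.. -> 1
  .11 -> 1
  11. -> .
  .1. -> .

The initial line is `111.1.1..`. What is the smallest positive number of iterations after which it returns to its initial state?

iteration 1: 11.....11
iteration 2: 1.1...111
iteration 3: ...1.1111
iteration 4: 1.1..111.
iteration 5: ...1111..
iteration 6: ..1111.1.
iteration 7: .1111...1
iteration 8: .111.1.1.
iteration 9: 111.....1
iteration 10: 11.1...11
iteration 11: 1...1.111
iteration 12: .1.1..111
iteration 13: ....1111.
iteration 14: ...1111.1
iteration 15: 1.1111...
iteration 16: ..111.1.1
iteration 17: 1111.....
iteration 18: 111.1...1
iteration 19: 11...1.11
iteration 20: 1.1.1..11
iteration 21: .....1111
iteration 22: 1...1111.
iteration 23: .1.1111..
iteration 24: 1..111.1.
iteration 25: .1111....
iteration 26: 1111.1...
iteration 27: 111...1.1
iteration 28: 11.1.1..1
iteration 29: 1.....111
iteration 30: .1...1111
iteration 31: ..1.1111.
iteration 32: .1..111.1
iteration 33: ..1111...
iteration 34: .1111.1..
iteration 35: 1111...1.
iteration 36: 111.1.1..

36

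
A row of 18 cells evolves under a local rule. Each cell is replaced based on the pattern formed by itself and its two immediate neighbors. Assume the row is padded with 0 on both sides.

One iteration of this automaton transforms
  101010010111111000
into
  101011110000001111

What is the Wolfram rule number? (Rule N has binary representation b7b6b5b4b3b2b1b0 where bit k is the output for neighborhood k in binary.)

position 10: 111 → 0  (bit 7 = 0)
position 14: 110 → 1  (bit 6 = 1)
position 1: 101 → 0  (bit 5 = 0)
position 5: 100 → 1  (bit 4 = 1)
position 9: 011 → 0  (bit 3 = 0)
position 0: 010 → 1  (bit 2 = 1)
position 6: 001 → 1  (bit 1 = 1)
position 16: 000 → 1  (bit 0 = 1)
bits b7..b0 = 01010111 = 87

87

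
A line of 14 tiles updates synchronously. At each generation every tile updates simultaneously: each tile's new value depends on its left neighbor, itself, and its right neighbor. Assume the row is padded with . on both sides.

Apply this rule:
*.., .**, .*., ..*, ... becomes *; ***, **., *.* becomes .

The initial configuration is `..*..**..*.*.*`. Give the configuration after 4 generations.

******.***.*.*
*......*...*.*
************.*
*............*

*............*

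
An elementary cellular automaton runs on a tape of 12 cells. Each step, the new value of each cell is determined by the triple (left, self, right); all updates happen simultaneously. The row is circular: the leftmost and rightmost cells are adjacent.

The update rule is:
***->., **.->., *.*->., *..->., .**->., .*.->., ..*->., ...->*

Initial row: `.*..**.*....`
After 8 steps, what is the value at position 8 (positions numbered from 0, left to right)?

.........***
.*******....
.........***  (repeats step 1; period 2)
step 8: .*******....
position 8 holds .

.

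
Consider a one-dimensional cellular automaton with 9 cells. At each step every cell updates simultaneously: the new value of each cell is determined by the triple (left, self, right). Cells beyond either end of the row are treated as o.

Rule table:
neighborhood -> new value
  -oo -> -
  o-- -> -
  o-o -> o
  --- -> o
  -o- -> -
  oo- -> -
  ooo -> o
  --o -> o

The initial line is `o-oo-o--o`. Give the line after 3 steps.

--o--o-o-

-o--o--o-
o--o--o-o
--o--o-o-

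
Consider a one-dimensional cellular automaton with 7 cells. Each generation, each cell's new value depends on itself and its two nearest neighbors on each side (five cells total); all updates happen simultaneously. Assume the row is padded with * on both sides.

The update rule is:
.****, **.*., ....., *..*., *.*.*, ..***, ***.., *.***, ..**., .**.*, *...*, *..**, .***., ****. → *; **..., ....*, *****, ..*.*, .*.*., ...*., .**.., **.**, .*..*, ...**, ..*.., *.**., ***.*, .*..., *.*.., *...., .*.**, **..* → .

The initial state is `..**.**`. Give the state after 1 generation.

.***.**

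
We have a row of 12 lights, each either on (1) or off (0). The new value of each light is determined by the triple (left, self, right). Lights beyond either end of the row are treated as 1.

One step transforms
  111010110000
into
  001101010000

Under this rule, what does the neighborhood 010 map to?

At position 4 the neighborhood is 010; the next row has 0 there.

0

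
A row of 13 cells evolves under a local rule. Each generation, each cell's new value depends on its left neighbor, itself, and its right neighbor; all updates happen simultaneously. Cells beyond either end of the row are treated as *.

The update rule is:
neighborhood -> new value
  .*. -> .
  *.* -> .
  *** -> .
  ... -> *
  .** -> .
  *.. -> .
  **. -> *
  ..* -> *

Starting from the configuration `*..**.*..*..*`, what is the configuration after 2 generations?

generation 1: *.*.*...*..*.
generation 2: *.....**..*..

*.....**..*..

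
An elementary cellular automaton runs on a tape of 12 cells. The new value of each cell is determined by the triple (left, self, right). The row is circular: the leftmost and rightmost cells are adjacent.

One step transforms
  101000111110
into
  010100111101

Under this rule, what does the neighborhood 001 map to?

0

At position 5 the neighborhood is 001; the next row has 0 there.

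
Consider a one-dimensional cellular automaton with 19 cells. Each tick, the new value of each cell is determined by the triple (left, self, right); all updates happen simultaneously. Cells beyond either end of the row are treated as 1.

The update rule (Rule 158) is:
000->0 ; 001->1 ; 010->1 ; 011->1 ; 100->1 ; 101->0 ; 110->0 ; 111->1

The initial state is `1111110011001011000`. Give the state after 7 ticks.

tick 1: 1111101110111010101
tick 2: 1111001100110010101
tick 3: 1110111011101110101
tick 4: 1100110011001100101
tick 5: 1011101110111011101
tick 6: 0011001100110011001
tick 7: 1110111011101110111

1110111011101110111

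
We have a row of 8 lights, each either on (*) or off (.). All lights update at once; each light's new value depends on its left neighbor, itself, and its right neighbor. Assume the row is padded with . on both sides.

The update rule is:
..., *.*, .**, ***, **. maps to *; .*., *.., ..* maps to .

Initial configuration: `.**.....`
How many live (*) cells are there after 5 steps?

step 1: .**.****
step 2: .*******
step 3: .*******  (fixed point — unchanged through step 5)
count of *: 7

7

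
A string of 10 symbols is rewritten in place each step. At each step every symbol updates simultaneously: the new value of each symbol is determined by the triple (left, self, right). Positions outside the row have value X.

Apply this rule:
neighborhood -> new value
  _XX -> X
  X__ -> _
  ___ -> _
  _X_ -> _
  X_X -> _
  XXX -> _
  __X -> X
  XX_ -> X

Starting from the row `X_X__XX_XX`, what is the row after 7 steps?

X____XX_X_

step 1: X___XXX_X_
step 2: X__XX_X___
step 3: X_XXX____X
step 4: X_X_X___XX
step 5: X______XX_
step 6: X_____XXX_
step 7: X____XX_X_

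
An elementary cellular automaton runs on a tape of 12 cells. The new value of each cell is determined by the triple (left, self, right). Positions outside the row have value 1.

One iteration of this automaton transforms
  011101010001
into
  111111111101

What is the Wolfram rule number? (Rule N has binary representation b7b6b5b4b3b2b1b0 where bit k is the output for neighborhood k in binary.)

253

position 2: 111 → 1  (bit 7 = 1)
position 3: 110 → 1  (bit 6 = 1)
position 0: 101 → 1  (bit 5 = 1)
position 8: 100 → 1  (bit 4 = 1)
position 1: 011 → 1  (bit 3 = 1)
position 5: 010 → 1  (bit 2 = 1)
position 10: 001 → 0  (bit 1 = 0)
position 9: 000 → 1  (bit 0 = 1)
bits b7..b0 = 11111101 = 253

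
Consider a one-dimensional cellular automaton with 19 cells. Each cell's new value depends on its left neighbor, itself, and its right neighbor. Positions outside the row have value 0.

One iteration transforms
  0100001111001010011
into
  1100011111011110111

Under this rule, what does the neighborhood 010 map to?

1

At position 1 the neighborhood is 010; the next row has 1 there.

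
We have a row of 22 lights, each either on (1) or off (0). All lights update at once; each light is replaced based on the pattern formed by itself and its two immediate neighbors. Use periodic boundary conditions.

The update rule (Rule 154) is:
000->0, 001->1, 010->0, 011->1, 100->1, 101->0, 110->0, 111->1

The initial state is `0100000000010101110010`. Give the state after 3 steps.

step 1: 1010000000100001101101
step 2: 0001000001010011001001
step 3: 1010100010001110110110

1010100010001110110110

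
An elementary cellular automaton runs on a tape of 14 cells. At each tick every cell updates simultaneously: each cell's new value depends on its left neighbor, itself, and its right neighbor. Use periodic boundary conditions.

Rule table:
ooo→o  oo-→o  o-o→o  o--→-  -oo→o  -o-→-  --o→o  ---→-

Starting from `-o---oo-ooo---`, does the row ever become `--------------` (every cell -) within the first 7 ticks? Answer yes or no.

o---ooooooo---
---oooooooo--o
--ooooooooo-o-
-ooooooooooo--
oooooooooooo--
oooooooooooo-o
oooooooooooooo
tick 7 is oooooooooooooo, still not uniform -

no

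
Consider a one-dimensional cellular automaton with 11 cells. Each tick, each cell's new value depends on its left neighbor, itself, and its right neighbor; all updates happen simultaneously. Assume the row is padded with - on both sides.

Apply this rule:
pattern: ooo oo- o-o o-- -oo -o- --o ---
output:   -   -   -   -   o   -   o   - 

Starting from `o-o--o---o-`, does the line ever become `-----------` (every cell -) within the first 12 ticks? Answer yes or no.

yes

tick 1: ----o---o--
tick 2: ---o---o---
tick 3: --o---o----
tick 4: -o---o-----
tick 5: o---o------
tick 6: ---o-------
tick 7: --o--------
tick 8: -o---------
tick 9: o----------
tick 10: -----------
all cells are - at tick 10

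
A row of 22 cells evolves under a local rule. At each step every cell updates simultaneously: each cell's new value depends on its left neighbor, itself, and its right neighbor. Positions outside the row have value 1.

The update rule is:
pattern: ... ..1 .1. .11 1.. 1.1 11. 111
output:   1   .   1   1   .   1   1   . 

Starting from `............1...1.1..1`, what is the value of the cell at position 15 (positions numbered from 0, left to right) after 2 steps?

1

.1111111111.1.1.111..1
11........1111111.1..1
position 15 holds 1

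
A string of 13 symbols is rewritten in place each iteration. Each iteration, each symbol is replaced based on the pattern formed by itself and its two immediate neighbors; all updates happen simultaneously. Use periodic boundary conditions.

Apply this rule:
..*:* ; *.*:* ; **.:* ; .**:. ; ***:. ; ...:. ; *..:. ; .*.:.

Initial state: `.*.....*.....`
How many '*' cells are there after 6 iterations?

iteration 1: *.....*......
iteration 2: .....*......*
iteration 3: ....*......*.
iteration 4: ...*......*..
iteration 5: ..*......*...
iteration 6: .*......*....
count of *: 2

2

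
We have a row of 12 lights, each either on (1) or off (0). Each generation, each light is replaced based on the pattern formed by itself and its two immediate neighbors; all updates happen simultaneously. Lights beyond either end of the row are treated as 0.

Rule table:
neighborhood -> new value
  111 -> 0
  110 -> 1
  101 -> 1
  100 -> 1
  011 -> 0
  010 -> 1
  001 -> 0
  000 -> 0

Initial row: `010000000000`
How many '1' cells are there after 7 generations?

2

011000000000
001100000000
000110000000
000011000000
000001100000
000000110000
000000011000
count of 1: 2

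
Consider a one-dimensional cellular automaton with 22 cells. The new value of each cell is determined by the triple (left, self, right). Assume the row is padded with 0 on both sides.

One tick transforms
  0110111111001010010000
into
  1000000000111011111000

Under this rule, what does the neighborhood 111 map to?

0

At position 5 the neighborhood is 111; the next row has 0 there.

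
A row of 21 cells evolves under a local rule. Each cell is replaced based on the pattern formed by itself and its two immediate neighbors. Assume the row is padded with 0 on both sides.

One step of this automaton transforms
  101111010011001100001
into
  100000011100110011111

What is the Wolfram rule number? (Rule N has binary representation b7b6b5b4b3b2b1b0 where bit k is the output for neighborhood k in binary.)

23

position 3: 111 → 0  (bit 7 = 0)
position 5: 110 → 0  (bit 6 = 0)
position 1: 101 → 0  (bit 5 = 0)
position 8: 100 → 1  (bit 4 = 1)
position 2: 011 → 0  (bit 3 = 0)
position 0: 010 → 1  (bit 2 = 1)
position 9: 001 → 1  (bit 1 = 1)
position 17: 000 → 1  (bit 0 = 1)
bits b7..b0 = 00010111 = 23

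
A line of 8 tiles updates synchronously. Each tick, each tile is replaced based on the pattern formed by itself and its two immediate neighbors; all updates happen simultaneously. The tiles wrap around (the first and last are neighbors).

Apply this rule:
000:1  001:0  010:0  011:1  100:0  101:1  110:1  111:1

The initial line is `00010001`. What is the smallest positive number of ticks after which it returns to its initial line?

01000100
00010001

2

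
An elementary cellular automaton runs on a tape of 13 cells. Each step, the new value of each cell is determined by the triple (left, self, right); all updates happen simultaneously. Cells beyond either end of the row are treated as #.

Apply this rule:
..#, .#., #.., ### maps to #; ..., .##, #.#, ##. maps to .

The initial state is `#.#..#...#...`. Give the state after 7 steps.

...###..#.#.#

..#####.###.#
##.###...#...
#...#.#.###.#
.#.##.#..#...
.#....#####.#
.##..#.###...
...###..#.#.#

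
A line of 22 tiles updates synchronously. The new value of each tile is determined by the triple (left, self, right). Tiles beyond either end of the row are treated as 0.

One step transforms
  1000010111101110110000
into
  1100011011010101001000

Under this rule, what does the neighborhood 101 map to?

At position 6 the neighborhood is 101; the next row has 1 there.

1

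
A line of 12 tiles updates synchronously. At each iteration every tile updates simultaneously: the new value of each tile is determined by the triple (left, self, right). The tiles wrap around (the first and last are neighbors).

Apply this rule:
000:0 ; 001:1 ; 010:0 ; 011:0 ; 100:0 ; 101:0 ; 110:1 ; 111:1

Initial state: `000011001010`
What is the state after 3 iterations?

000101010000
001000000000
010000000000

010000000000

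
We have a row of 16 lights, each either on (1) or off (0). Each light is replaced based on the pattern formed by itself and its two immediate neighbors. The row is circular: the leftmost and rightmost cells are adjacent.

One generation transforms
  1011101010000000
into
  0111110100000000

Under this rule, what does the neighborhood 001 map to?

0

At position 15 the neighborhood is 001; the next row has 0 there.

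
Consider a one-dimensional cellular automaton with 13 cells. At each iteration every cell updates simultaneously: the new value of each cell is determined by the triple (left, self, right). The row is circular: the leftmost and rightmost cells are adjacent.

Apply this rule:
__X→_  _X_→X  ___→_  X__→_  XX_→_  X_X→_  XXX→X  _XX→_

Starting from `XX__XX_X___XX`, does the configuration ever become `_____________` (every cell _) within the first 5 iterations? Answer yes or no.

no

X______X____X
_______X_____
_______X_____  (fixed point — unchanged through iteration 5)
iteration 5 is _______X_____, still not uniform _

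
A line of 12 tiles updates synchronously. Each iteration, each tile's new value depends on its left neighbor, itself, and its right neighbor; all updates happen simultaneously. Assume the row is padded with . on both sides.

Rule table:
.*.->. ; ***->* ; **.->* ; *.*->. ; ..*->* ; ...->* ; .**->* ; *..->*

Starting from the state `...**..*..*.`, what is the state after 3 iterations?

*******.**.*
*******.**..
*******.****

*******.****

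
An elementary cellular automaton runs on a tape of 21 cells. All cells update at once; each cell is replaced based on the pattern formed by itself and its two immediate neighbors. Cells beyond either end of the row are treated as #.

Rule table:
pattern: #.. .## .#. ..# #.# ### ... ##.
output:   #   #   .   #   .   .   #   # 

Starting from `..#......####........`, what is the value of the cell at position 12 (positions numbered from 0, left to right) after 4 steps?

#

##.#######..#########
.#.#.....####........
....######..#########
#####....####........
position 12 holds #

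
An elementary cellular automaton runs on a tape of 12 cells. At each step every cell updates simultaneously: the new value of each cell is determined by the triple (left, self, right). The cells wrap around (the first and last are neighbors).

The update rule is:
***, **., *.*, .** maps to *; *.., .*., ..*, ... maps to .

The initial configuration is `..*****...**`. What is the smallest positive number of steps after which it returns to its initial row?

1

..*****...**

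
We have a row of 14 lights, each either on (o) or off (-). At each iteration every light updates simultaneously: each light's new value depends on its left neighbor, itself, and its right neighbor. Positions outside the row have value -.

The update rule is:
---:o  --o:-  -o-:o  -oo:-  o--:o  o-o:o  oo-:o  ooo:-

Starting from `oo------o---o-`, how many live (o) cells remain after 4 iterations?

5

-oooooo-ooo-oo
------oo--oo-o
ooooo--oo--ooo
----oo--oo---o
count of o: 5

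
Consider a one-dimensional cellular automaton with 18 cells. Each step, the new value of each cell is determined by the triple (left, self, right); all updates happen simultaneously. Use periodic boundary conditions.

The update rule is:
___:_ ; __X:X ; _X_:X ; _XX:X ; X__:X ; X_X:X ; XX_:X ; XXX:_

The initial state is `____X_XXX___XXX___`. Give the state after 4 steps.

XX____XX_______XXX

___XXXX_XX_XX_XX__
__XX__XXXXXXXXXXX_
_XXXXXX_________XX
XX____XX_______XXX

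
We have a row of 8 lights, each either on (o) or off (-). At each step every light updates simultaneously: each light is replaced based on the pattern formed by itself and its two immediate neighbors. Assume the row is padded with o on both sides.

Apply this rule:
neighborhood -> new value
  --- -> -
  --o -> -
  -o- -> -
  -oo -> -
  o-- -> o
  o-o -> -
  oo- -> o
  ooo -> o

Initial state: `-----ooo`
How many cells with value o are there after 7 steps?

step 1: o-----oo
step 2: oo-----o
step 3: ooo-----
step 4: oooo----
step 5: ooooo---
step 6: oooooo--
step 7: ooooooo-
count of o: 7

7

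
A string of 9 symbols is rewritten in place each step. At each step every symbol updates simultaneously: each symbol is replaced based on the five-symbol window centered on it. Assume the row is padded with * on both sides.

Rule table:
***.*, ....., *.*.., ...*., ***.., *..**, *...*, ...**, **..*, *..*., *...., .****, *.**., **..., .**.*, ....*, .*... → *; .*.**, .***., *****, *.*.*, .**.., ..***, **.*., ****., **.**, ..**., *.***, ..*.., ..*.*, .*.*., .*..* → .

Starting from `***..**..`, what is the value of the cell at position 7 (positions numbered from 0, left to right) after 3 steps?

.

..***..**
**..***.*
.***..*..
position 7 holds .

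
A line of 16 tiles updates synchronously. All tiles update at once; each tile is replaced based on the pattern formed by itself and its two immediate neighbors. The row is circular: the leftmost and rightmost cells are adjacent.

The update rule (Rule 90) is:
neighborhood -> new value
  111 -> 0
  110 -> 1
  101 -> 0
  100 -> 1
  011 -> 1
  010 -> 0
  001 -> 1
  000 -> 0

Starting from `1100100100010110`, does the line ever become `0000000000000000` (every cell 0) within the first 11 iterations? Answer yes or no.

yes

iteration 1: 1111011010100110
iteration 2: 1001011000011110
iteration 3: 0110011100110010
iteration 4: 1111110111111101
iteration 5: 0000010100000101
iteration 6: 1000100010001000
iteration 7: 0101010101010101
iteration 8: 0000000000000000
all cells are 0 at iteration 8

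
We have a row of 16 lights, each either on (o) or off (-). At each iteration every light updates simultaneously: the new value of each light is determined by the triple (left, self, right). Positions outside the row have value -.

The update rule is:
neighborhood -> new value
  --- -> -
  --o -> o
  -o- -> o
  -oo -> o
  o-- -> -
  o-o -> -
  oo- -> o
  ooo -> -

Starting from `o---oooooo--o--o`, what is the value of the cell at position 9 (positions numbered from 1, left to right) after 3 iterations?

iteration 1: o--oo----o-oo-oo
iteration 2: o-ooo---oo-oo-oo
iteration 3: o-o-o--ooo-oo-oo
position 9 holds o

o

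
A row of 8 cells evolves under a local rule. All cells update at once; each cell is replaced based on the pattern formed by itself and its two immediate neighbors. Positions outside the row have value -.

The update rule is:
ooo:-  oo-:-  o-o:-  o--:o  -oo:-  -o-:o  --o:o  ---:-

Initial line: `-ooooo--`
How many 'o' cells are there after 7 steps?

2

step 1: o-----o-
step 2: oo---ooo
step 3: --o-o---
step 4: -oo-oo--
step 5: o-----o-  (repeats step 1; period 4)
step 7: --o-o---
count of o: 2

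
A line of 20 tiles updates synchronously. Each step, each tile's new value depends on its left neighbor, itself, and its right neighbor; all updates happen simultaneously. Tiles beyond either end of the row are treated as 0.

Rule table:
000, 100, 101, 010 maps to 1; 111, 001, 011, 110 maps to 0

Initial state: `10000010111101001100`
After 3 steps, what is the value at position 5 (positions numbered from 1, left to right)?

11111011000011100011
00000100111000011000
11110110000111000111
position 5 holds 0

0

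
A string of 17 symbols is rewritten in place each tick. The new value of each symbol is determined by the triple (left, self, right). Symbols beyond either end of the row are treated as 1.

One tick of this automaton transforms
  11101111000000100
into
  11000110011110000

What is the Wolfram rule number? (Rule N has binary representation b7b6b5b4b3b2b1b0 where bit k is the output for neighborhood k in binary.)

position 0: 111 → 1  (bit 7 = 1)
position 2: 110 → 0  (bit 6 = 0)
position 3: 101 → 0  (bit 5 = 0)
position 8: 100 → 0  (bit 4 = 0)
position 4: 011 → 0  (bit 3 = 0)
position 14: 010 → 0  (bit 2 = 0)
position 13: 001 → 0  (bit 1 = 0)
position 9: 000 → 1  (bit 0 = 1)
bits b7..b0 = 10000001 = 129

129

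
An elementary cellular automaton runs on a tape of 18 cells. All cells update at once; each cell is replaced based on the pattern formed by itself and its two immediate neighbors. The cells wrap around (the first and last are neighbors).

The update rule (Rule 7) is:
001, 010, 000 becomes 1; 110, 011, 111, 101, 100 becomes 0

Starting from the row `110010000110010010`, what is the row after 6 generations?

001110000000110000

generation 1: 000110111000110110
generation 2: 111000000011000000
generation 3: 000011111100011111
generation 4: 011100000001100000
generation 5: 100001111110001111
generation 6: 001110000000110000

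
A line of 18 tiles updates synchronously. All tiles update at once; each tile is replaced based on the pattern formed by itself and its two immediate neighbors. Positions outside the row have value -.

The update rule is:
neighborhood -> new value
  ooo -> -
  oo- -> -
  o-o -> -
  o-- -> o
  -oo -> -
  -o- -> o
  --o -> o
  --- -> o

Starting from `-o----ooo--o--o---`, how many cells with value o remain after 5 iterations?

15

oooooo---ooooooooo
------ooo---------
oooooo---ooooooooo  (repeats iteration 1; period 2)
iteration 5: oooooo---ooooooooo
count of o: 15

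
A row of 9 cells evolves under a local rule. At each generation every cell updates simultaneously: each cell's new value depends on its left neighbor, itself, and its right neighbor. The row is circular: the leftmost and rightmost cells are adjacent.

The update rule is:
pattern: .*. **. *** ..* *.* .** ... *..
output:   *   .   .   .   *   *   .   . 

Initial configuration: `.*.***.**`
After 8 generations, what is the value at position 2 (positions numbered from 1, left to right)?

.

****..**.
*.....*.*
......***
......*..
......*..  (fixed point — unchanged through generation 8)
position 2 holds .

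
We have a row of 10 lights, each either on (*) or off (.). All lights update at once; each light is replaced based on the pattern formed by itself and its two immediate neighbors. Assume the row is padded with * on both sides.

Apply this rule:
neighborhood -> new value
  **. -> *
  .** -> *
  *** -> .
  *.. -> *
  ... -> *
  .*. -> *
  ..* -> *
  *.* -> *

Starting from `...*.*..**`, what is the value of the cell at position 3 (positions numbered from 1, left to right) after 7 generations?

*

*********.
........**
*********.  (repeats generation 1; period 2)
generation 7: *********.
position 3 holds *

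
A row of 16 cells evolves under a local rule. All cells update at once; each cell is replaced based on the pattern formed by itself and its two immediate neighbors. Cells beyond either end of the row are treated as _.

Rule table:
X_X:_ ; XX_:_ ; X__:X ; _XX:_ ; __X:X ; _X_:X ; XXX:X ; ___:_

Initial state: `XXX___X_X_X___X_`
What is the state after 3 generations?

_X_X_XX_X_XX_XXX
XX_X____X_____X_
___XX__XXX___XXX

___XX__XXX___XXX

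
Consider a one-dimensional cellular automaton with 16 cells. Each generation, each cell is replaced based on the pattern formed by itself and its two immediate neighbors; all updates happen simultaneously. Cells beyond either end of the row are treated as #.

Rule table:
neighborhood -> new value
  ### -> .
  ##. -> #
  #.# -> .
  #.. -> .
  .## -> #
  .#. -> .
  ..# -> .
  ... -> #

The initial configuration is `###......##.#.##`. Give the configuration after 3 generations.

generation 1: ..#.####.##...#.
generation 2: ....#..#.##.#...
generation 3: .##......##...#.

.##......##...#.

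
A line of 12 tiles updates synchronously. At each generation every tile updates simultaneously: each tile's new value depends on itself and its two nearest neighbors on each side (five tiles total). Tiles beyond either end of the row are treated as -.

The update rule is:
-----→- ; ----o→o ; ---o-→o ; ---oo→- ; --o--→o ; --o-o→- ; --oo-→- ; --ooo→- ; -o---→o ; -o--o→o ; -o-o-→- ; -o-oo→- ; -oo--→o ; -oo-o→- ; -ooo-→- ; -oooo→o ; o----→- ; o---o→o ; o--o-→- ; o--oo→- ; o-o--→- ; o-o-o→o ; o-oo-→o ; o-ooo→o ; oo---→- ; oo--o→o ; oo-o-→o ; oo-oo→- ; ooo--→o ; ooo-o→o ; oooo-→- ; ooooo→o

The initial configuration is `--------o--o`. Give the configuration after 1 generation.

------oooo-o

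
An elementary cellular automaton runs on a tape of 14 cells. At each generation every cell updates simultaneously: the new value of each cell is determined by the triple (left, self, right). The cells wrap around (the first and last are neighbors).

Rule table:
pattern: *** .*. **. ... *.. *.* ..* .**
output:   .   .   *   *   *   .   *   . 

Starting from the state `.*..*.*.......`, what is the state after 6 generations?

*.**...*******
*..****.......
.**...********
..****.......*
**...********.
.****.......*.

.****.......*.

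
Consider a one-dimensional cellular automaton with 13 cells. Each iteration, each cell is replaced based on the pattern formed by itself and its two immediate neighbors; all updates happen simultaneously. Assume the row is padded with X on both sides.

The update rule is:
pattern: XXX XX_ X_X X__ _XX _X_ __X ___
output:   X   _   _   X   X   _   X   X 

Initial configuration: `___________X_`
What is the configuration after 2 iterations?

XXXXXXXXXX_XX

XXXXXXXXXXX__
XXXXXXXXXX_XX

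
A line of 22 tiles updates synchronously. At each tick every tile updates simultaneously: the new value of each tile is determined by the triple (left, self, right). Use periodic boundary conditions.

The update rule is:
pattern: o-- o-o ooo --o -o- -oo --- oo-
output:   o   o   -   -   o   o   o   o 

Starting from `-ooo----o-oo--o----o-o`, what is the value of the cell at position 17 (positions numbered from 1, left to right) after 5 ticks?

-

tick 1: oo-oooo-ooooo-oooo-ooo
tick 2: -ooo--ooo---ooo--ooo--
tick 3: -o-oo-o-ooo-o-oo-o-ooo
tick 4: ooooooooo-oooooooooo-o
tick 5: --------ooo--------ooo
position 17 holds -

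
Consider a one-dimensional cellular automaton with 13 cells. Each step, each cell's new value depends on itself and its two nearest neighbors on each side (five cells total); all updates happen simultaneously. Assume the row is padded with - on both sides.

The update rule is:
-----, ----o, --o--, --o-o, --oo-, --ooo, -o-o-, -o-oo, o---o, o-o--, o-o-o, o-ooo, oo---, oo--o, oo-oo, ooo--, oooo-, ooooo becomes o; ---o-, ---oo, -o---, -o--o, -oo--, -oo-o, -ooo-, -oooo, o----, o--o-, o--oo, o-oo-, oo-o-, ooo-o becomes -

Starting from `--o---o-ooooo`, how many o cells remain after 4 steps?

8

o-o-o-ooo-ooo
ooooooo--oo-o
o-oooooo-o--o
ooo-ooo--o--o
count of o: 8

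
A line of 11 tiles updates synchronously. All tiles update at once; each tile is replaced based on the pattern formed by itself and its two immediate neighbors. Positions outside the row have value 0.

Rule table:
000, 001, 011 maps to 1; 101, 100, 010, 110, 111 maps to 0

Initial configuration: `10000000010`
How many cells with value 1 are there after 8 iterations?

00111111100
11100000001
10001111110
00111000000
11100011111
10001110000
00111000111
11100011100
count of 1: 6

6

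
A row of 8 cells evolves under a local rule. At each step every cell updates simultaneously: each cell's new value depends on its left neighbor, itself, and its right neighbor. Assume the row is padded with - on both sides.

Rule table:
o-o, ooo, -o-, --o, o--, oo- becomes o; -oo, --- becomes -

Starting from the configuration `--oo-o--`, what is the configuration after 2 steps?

ooo-oooo

-o-oooo-
ooo-oooo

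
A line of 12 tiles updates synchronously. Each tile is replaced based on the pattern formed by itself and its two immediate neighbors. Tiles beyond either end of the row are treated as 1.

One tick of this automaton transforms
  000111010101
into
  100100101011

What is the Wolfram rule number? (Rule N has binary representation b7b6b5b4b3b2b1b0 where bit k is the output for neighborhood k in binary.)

56

position 4: 111 → 0  (bit 7 = 0)
position 5: 110 → 0  (bit 6 = 0)
position 6: 101 → 1  (bit 5 = 1)
position 0: 100 → 1  (bit 4 = 1)
position 3: 011 → 1  (bit 3 = 1)
position 7: 010 → 0  (bit 2 = 0)
position 2: 001 → 0  (bit 1 = 0)
position 1: 000 → 0  (bit 0 = 0)
bits b7..b0 = 00111000 = 56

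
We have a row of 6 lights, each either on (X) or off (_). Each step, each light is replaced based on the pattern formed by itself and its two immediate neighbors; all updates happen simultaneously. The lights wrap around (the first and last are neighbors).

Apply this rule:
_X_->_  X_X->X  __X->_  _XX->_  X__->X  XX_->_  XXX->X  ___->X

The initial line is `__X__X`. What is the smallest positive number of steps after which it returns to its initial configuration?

3

X__X__
_X__X_
__X__X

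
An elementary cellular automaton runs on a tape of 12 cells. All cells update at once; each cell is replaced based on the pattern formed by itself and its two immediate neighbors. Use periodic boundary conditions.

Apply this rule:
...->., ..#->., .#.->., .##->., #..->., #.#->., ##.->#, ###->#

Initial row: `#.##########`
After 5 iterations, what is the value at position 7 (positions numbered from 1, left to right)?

.

iteration 1: #..#########
iteration 2: #...########
iteration 3: #....#######
iteration 4: #.....######
iteration 5: #......#####
position 7 holds .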